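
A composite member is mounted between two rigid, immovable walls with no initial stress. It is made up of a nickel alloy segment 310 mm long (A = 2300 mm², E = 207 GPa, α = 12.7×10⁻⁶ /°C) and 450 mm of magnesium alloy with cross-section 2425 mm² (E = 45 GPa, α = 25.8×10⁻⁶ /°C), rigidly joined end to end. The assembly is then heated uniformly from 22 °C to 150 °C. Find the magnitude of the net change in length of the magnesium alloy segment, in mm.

|ΔL| ≈ 0.233 mm

Free thermal expansion of the whole bar: Σ αᵢΔT Lᵢ = 12.7×10⁻⁶×128×310 + 25.8×10⁻⁶×128×450 = 1.99 mm.
The rigid supports impose zero overall length change; the single axial force P common to all segments must satisfy P Σ Lᵢ/(AᵢEᵢ) = δ_free.
Σ Lᵢ/(AᵢEᵢ) = 310/(2300×207×10³) + 450/(2425×45×10³) = 4.775×10⁻⁶ mm/N.
So P = 1.99 / 4.775×10⁻⁶ = 416.8 kN, compressive.
For the magnesium alloy segment, free thermal change = 25.8×10⁻⁶×128×450 = 1.486 mm and elastic change from P = 416800×450/(2425×45×10³) = 1.719 mm; these oppose, so the net change is 0.233 mm (segment shortens).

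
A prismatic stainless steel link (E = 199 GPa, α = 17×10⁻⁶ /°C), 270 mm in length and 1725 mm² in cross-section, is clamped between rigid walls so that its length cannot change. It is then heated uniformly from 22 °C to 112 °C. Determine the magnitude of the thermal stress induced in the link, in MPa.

With length fixed, the mechanical strain must cancel the thermal strain αΔT = 17×10⁻⁶ × 90 = 1530×10⁻⁶.
Hence σ = E·αΔT = 199×10³ × 1530×10⁻⁶ = 304.5 MPa, compressive.

σ ≈ 304 MPa (compressive)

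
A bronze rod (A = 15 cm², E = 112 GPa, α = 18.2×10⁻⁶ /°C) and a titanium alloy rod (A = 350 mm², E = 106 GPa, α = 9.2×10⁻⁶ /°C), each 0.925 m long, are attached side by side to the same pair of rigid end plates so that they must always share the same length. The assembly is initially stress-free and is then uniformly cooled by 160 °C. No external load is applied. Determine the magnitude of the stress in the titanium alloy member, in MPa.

Both members must finish at the same length. With the larger α, the bronze tends to over-contract; the plates restrain it, putting the bronze in tension and the titanium alloy in compression. With no external load the two internal forces are equal and opposite, magnitude P.
Setting the final lengths equal and cancelling L: (α₁ − α₂)ΔT = P/(A₁E₁) + P/(A₂E₂).
|α₁ − α₂|·ΔT = 9×10⁻⁶ × 160 = 0.00144.
1/(A₁E₁) + 1/(A₂E₂) = 1/(1500×112×10³) + 1/(350×106×10³) = 3.291×10⁻⁸ N⁻¹.
So P = 0.00144 / 3.291×10⁻⁸ = 43.76 kN.
σ_{titanium alloy} = P/A₂ = 43760/350 = 125 MPa, compressive.

σ ≈ 125 MPa (compressive)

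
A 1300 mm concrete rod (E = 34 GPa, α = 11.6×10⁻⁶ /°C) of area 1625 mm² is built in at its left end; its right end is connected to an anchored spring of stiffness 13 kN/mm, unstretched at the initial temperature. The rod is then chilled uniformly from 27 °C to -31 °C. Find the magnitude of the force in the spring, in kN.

P ≈ 8.71 kN

Free thermal contraction: δ_free = αΔT L = 11.6×10⁻⁶ × 58 × 1300 = 0.8746 mm.
With a force P in the spring, the elastic change of the rod is PL/(AE) and that of the spring is P/k; compatibility requires their sum to equal δ_free.
P [ L/(AE) + 1/k ] = δ_free → P [ 1300/(1625×34×10³) + 1/(13×10³) ] = 0.8746.
P = 0.8746 / 0.0001005 = 8707 N.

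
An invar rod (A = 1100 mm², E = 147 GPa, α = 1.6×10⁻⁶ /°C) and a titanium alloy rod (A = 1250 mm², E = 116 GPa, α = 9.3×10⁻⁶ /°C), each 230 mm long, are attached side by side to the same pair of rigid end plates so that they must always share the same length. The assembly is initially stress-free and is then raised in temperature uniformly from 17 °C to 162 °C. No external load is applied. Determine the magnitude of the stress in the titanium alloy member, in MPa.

Equilibrium of a rigid end plate with no external load gives equal and opposite internal forces ±P in the two members. Since α_{titanium alloy} > α_{invar}, heating drives the titanium alloy into compression and the invar into tension.
Equating the net (thermal + elastic) strains gives |α₁ − α₂|·ΔT = P·[1/(A₁E₁) + 1/(A₂E₂)].
|α₁ − α₂|·ΔT = 7.7×10⁻⁶ × 145 = 0.001117.
1/(A₁E₁) + 1/(A₂E₂) = 1/(1100×147×10³) + 1/(1250×116×10³) = 1.308×10⁻⁸ N⁻¹.
So P = 0.001117 / 1.308×10⁻⁸ = 85.35 kN.
σ_{titanium alloy} = P/A₂ = 85350/1250 = 68.28 MPa, compressive.

σ ≈ 68.3 MPa (compressive)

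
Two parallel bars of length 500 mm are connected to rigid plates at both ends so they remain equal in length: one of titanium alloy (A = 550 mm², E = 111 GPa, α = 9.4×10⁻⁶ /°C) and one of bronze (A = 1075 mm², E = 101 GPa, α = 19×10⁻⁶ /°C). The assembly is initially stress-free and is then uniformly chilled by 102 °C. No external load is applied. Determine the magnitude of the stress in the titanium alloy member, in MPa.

Both members must finish at the same length. With the larger α, the bronze tends to over-contract; the plates restrain it, putting the bronze in tension and the titanium alloy in compression. With no external load the two internal forces are equal and opposite, magnitude P.
Compatibility of the two members (thermal + elastic change equal): (α₁ − α₂)ΔT = P·[1/(A₁E₁) + 1/(A₂E₂)].
|α₁ − α₂|·ΔT = 9.6×10⁻⁶ × 102 = 0.0009792.
1/(A₁E₁) + 1/(A₂E₂) = 1/(550×111×10³) + 1/(1075×101×10³) = 2.559×10⁻⁸ N⁻¹.
So P = 0.0009792 / 2.559×10⁻⁸ = 38.26 kN.
σ_{titanium alloy} = P/A₁ = 38260/550 = 69.57 MPa, compressive.

σ ≈ 69.6 MPa (compressive)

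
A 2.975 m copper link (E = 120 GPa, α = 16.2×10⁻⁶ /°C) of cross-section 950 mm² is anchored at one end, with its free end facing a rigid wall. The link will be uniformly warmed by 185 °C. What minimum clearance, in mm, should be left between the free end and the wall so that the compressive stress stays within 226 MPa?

With no wall the link would lengthen by αΔT L = 16.2×10⁻⁶ × 185 × 2975 = 8.916 mm.
At the allowable stress the elastic shortening the wall may impose is σL/E = 226 × 2975 / (120×10³) = 5.603 mm.
So the gap has to take up the difference, g_min = δ_free − σL/E = 8.916 − 5.603 = 3.313 mm.

g ≈ 3.31 mm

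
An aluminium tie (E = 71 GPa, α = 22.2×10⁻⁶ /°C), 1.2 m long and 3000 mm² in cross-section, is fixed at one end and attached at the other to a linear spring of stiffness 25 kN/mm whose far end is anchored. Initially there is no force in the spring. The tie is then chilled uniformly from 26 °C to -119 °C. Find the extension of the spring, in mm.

δ ≈ 3.39 mm

The unrestrained thermal change is αΔT L = 22.2×10⁻⁶ × 145 × 1200 = 3.863 mm.
Let P be the tensile force in the spring. The tie extends elastically by PL/(AE) and the spring stretches by P/k; together these equal δ_free.
So P = δ_free / [L/(AE) + 1/k] = 3.863 / [ 1200/(3000×71×10³) + 1/(25×10³) ].
P = 3.863 / 4.563×10⁻⁵ = 84650 N.
Spring extension = P/k = 84650/(25×10³) = 3.386 mm.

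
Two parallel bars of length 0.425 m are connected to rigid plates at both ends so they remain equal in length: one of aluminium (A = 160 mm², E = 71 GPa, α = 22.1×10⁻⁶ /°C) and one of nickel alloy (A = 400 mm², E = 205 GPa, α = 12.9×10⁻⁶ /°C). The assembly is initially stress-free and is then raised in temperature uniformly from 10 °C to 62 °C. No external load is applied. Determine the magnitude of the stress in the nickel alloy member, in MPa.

σ ≈ 11.9 MPa (tensile)

Equilibrium of a rigid end plate with no external load gives equal and opposite internal forces ±P in the two members. Since α_{aluminium} > α_{nickel alloy}, heating drives the aluminium into compression and the nickel alloy into tension.
Setting the final lengths equal and cancelling L: (α₁ − α₂)ΔT = P/(A₁E₁) + P/(A₂E₂).
|α₁ − α₂|·ΔT = 9.2×10⁻⁶ × 52 = 0.0004784.
1/(A₁E₁) + 1/(A₂E₂) = 1/(160×71×10³) + 1/(400×205×10³) = 1.002×10⁻⁷ N⁻¹.
P = 0.0004784 / 1.002×10⁻⁷ = 4773 N = 4.773 kN.
σ_{nickel alloy} = P/A₂ = 4773/400 = 11.93 MPa, tensile.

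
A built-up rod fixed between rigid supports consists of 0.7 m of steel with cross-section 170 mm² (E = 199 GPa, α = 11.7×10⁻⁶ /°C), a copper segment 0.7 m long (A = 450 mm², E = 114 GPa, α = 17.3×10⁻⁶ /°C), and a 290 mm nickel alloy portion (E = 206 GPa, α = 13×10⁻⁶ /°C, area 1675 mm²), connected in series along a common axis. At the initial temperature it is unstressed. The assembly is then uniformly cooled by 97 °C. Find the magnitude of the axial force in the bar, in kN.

With the walls removed the bar would change length by δ_free = Σ αᵢΔT Lᵢ = 11.7×10⁻⁶×97×700 + 17.3×10⁻⁶×97×700 + 13×10⁻⁶×97×290 = 2.335 mm.
The walls prevent any net length change, so an axial force P (same in every segment) develops. Compatibility: P · Σ Lᵢ/(AᵢEᵢ) = δ_free.
Σ Lᵢ/(AᵢEᵢ) = 700/(170×199×10³) + 700/(450×114×10³) + 290/(1675×206×10³) = 3.518×10⁻⁵ mm/N.
P = 2.335 / 3.518×10⁻⁵ = 66370 N = 66.37 kN, tensile.

P ≈ 66.4 kN (tensile)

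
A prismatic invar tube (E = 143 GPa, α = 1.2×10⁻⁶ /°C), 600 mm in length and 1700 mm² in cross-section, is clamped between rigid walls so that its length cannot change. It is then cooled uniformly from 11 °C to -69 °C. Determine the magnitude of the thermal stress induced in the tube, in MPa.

σ ≈ 13.7 MPa (tensile)

Because both ends are immovable the net strain is zero, and the suppressed thermal strain is αΔT = 1.2×10⁻⁶ × 80 = 96×10⁻⁶.
The stress required to suppress this strain is σ = Eε = 143×10³ × 96×10⁻⁶ = 13.73 MPa, tensile since the tube is trying to contract.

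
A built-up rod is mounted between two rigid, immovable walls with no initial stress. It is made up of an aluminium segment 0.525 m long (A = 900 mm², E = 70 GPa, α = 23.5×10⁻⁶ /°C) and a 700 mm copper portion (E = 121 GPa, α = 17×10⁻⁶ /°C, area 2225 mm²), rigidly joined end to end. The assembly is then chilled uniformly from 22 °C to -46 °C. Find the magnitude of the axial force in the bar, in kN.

P ≈ 151 kN (tensile)

If the supports were absent, the total length change would be Σ αᵢΔT Lᵢ = 23.5×10⁻⁶×68×525 + 17×10⁻⁶×68×700 = 1.648 mm.
The rigid supports impose zero overall length change; the single axial force P common to all segments must satisfy P Σ Lᵢ/(AᵢEᵢ) = δ_free.
Σ Lᵢ/(AᵢEᵢ) = 525/(900×70×10³) + 700/(2225×121×10³) = 1.093×10⁻⁵ mm/N.
Hence P = δ_free / Σ(L/AE) = 1.648/1.093×10⁻⁵ = 150.7 kN (tensile).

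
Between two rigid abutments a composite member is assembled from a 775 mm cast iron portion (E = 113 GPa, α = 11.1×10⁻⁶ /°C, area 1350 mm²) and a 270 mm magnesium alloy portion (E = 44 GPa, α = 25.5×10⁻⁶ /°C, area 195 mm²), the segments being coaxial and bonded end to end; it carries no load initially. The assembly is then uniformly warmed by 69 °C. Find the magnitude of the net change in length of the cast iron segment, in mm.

|ΔL| ≈ 0.445 mm

With the walls removed the bar would change length by δ_free = Σ αᵢΔT Lᵢ = 11.1×10⁻⁶×69×775 + 25.5×10⁻⁶×69×270 = 1.069 mm.
The walls prevent any net length change, so an axial force P (same in every segment) develops. Compatibility: P · Σ Lᵢ/(AᵢEᵢ) = δ_free.
The series flexibility is Σ Lᵢ/(AᵢEᵢ) = 775/(1350×113×10³) + 270/(195×44×10³) = 3.655×10⁻⁵ mm/N.
Hence P = δ_free / Σ(L/AE) = 1.069/3.655×10⁻⁵ = 29.24 kN (compressive).
For the cast iron segment, free thermal change = 11.1×10⁻⁶×69×775 = 0.5936 mm and elastic change from P = 29240×775/(1350×113×10³) = 0.1485 mm; these oppose, so the net change is 0.445 mm (segment lengthens).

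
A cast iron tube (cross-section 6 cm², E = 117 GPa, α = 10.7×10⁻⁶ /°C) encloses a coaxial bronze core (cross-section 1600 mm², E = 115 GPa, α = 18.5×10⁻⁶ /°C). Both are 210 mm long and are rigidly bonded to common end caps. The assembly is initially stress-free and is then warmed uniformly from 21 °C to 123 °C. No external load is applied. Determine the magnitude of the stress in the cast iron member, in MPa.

Equilibrium of a rigid end plate with no external load gives equal and opposite internal forces ±P in the two members. Since α_{bronze} > α_{cast iron}, heating drives the bronze into compression and the cast iron into tension.
Setting the final lengths equal and cancelling L: (α₁ − α₂)ΔT = P/(A₁E₁) + P/(A₂E₂).
|α₁ − α₂|·ΔT = 7.8×10⁻⁶ × 102 = 0.0007956.
1/(A₁E₁) + 1/(A₂E₂) = 1/(600×117×10³) + 1/(1600×115×10³) = 1.968×10⁻⁸ N⁻¹.
So P = 0.0007956 / 1.968×10⁻⁸ = 40.43 kN.
σ_{cast iron} = P/A₁ = 40430/600 = 67.38 MPa, tensile.

σ ≈ 67.4 MPa (tensile)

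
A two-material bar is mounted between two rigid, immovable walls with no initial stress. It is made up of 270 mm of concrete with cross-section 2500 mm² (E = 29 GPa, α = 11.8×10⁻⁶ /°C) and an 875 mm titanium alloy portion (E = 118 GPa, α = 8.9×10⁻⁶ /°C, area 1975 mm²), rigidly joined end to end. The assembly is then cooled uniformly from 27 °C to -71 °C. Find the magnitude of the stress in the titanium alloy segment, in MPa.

If the supports were absent, the total length change would be Σ αᵢΔT Lᵢ = 11.8×10⁻⁶×98×270 + 8.9×10⁻⁶×98×875 = 1.075 mm.
The rigid supports impose zero overall length change; the single axial force P common to all segments must satisfy P Σ Lᵢ/(AᵢEᵢ) = δ_free.
Σ Lᵢ/(AᵢEᵢ) = 270/(2500×29×10³) + 875/(1975×118×10³) = 7.479×10⁻⁶ mm/N.
Hence P = δ_free / Σ(L/AE) = 1.075/7.479×10⁻⁶ = 143.8 kN (tensile).
σ_{titanium alloy} = P / A = 143800 / 1975 = 72.81 MPa.

σ ≈ 72.8 MPa (tensile)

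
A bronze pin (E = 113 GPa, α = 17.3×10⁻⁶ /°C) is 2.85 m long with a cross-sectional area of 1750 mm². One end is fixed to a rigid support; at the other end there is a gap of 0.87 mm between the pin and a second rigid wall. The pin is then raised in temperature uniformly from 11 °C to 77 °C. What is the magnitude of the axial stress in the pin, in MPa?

Unrestrained expansion: δ_free = αΔT L = 17.3×10⁻⁶ × 66 × 2850 = 3.254 mm.
The gap closes (δ_free > 0.87 mm) and the wall then resists a further 3.254 − 0.87 = 2.384 mm of expansion.
Compatibility: PL/(AE) = 2.384 mm, so σ = P/A = E × (2.384/2850) = 94.53 MPa.

σ ≈ 94.5 MPa (compressive)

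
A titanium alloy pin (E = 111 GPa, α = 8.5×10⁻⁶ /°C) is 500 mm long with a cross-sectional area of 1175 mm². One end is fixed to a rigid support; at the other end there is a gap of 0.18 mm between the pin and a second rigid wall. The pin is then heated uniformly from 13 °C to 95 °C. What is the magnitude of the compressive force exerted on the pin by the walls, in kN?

If the wall were absent the pin would grow by αΔT L = 8.5×10⁻⁶ × 82 × 500 = 0.3485 mm.
The gap closes (δ_free > 0.18 mm) and the wall then resists a further 0.3485 − 0.18 = 0.1685 mm of expansion.
Compatibility: PL/(AE) = 0.1685 mm, so σ = P/A = E × (0.1685/500) = 37.41 MPa.
P = σA = 37.41 × 1175 = 43.95 kN.

P ≈ 44 kN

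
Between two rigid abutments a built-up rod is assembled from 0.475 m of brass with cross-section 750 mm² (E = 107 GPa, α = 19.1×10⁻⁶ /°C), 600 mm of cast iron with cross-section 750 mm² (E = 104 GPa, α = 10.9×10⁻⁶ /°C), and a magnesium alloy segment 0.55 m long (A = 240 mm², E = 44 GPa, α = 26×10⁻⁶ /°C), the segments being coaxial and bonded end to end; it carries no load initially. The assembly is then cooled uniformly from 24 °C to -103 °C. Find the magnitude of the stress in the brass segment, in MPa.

With the walls removed the bar would change length by δ_free = Σ αᵢΔT Lᵢ = 19.1×10⁻⁶×127×475 + 10.9×10⁻⁶×127×600 + 26×10⁻⁶×127×550 = 3.799 mm.
Since the ends are fixed, an axial force P builds up, equal in every segment, with P · Σ Lᵢ/(AᵢEᵢ) = δ_free.
Σ Lᵢ/(AᵢEᵢ) = 475/(750×107×10³) + 600/(750×104×10³) + 550/(240×44×10³) = 6.569×10⁻⁵ mm/N.
P = 3.799 / 6.569×10⁻⁵ = 57830 N = 57.83 kN, tensile.
σ_{brass} = P / A = 57830 / 750 = 77.1 MPa.

σ ≈ 77.1 MPa (tensile)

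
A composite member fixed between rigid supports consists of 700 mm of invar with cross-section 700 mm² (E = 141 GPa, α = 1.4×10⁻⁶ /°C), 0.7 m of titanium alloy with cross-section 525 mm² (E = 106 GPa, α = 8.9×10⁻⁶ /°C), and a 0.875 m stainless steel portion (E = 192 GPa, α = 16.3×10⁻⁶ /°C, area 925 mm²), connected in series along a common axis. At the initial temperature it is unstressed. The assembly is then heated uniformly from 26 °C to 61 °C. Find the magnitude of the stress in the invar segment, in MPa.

With the walls removed the bar would change length by δ_free = Σ αᵢΔT Lᵢ = 1.4×10⁻⁶×35×700 + 8.9×10⁻⁶×35×700 + 16.3×10⁻⁶×35×875 = 0.7515 mm.
The rigid supports impose zero overall length change; the single axial force P common to all segments must satisfy P Σ Lᵢ/(AᵢEᵢ) = δ_free.
Σ Lᵢ/(AᵢEᵢ) = 700/(700×141×10³) + 700/(525×106×10³) + 875/(925×192×10³) = 2.46×10⁻⁵ mm/N.
P = 0.7515 / 2.46×10⁻⁵ = 30550 N = 30.55 kN, compressive.
σ_{invar} = P / A = 30550 / 700 = 43.65 MPa.

σ ≈ 43.6 MPa (compressive)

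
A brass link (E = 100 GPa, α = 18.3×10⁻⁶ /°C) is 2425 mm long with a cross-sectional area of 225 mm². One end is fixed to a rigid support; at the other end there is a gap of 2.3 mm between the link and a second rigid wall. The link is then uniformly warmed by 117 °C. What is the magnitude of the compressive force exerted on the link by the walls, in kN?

P ≈ 26.8 kN

If the wall were absent the link would grow by αΔT L = 18.3×10⁻⁶ × 117 × 2425 = 5.192 mm.
After closing the 2.3 mm clearance, 5.192 − 2.3 = 2.892 mm of expansion remains to be suppressed by the wall.
So σ = E(δ_free − g)/L = 100×10³ × 2.892/2425 = 119.3 MPa.
P = σA = 119.3 × 225 = 26.83 kN.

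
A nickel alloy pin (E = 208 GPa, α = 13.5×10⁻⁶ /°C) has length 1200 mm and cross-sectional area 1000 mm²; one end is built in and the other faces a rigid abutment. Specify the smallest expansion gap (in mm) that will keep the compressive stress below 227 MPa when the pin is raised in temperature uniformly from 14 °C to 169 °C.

With no wall the pin would lengthen by αΔT L = 13.5×10⁻⁶ × 155 × 1200 = 2.511 mm.
A stress of 227 MPa corresponds to the wall pushing the pin back by σL/E = 227×1200/(208×10³) = 1.31 mm.
So the gap has to take up the difference, g_min = δ_free − σL/E = 2.511 − 1.31 = 1.201 mm.

g ≈ 1.2 mm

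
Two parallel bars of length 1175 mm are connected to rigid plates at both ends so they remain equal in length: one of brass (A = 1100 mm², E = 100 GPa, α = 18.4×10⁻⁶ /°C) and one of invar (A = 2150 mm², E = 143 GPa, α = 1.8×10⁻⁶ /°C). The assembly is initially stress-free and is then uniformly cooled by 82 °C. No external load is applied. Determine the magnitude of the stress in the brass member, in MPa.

σ ≈ 100 MPa (tensile)

The brass has the larger α, so on cooling it would change length more than the invar if both were free. The rigid plates force a common final length, so the brass is put into tension and the invar into compression, with equal and opposite forces P (no external load).
Compatibility of the two members (thermal + elastic change equal): (α₁ − α₂)ΔT = P·[1/(A₁E₁) + 1/(A₂E₂)].
|α₁ − α₂|·ΔT = 16.6×10⁻⁶ × 82 = 0.001361.
1/(A₁E₁) + 1/(A₂E₂) = 1/(1100×100×10³) + 1/(2150×143×10³) = 1.234×10⁻⁸ N⁻¹.
So P = 0.001361 / 1.234×10⁻⁸ = 110.3 kN.
σ_{brass} = P/A₁ = 110300/1100 = 100.3 MPa, tensile.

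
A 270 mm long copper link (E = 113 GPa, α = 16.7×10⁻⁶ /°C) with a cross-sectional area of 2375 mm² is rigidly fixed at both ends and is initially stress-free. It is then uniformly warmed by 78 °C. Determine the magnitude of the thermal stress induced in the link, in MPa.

Because both ends are immovable the net strain is zero, and the suppressed thermal strain is αΔT = 16.7×10⁻⁶ × 78 = 1302.6×10⁻⁶.
Hence σ = E·αΔT = 113×10³ × 1302.6×10⁻⁶ = 147.2 MPa, compressive.

σ ≈ 147 MPa (compressive)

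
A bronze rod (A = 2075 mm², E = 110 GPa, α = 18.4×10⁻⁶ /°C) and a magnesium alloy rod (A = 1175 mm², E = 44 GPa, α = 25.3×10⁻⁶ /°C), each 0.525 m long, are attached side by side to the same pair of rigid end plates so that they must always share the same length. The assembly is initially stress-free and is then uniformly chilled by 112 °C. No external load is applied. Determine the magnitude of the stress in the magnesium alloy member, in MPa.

Equilibrium of a rigid end plate with no external load gives equal and opposite internal forces ±P in the two members. Since α_{magnesium alloy} > α_{bronze}, cooling drives the magnesium alloy into tension and the bronze into compression.
Setting the final lengths equal and cancelling L: (α₁ − α₂)ΔT = P/(A₁E₁) + P/(A₂E₂).
|α₁ − α₂|·ΔT = 6.9×10⁻⁶ × 112 = 0.0007728.
1/(A₁E₁) + 1/(A₂E₂) = 1/(2075×110×10³) + 1/(1175×44×10³) = 2.372×10⁻⁸ N⁻¹.
So P = 0.0007728 / 2.372×10⁻⁸ = 32.58 kN.
σ_{magnesium alloy} = P/A₂ = 32580/1175 = 27.72 MPa, tensile.

σ ≈ 27.7 MPa (tensile)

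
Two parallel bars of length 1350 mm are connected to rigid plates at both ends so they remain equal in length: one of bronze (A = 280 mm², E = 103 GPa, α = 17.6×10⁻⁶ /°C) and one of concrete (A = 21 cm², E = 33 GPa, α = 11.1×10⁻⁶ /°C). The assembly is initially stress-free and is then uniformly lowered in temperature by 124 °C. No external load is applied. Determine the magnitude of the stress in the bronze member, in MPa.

Equilibrium of a rigid end plate with no external load gives equal and opposite internal forces ±P in the two members. Since α_{bronze} > α_{concrete}, cooling drives the bronze into tension and the concrete into compression.
Compatibility of the two members (thermal + elastic change equal): (α₁ − α₂)ΔT = P·[1/(A₁E₁) + 1/(A₂E₂)].
|α₁ − α₂|·ΔT = 6.5×10⁻⁶ × 124 = 0.000806.
1/(A₁E₁) + 1/(A₂E₂) = 1/(280×103×10³) + 1/(2100×33×10³) = 4.91×10⁻⁸ N⁻¹.
So P = 0.000806 / 4.91×10⁻⁸ = 16.41 kN.
σ_{bronze} = P/A₁ = 16410/280 = 58.62 MPa, tensile.

σ ≈ 58.6 MPa (tensile)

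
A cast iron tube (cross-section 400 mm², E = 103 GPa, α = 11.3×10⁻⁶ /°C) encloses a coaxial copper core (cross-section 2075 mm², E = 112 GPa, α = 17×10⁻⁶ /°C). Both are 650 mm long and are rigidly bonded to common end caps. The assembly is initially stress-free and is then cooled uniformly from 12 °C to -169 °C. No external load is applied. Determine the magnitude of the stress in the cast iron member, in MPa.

σ ≈ 90.3 MPa (compressive)

Equilibrium of a rigid end plate with no external load gives equal and opposite internal forces ±P in the two members. Since α_{copper} > α_{cast iron}, cooling drives the copper into tension and the cast iron into compression.
Compatibility of the two members (thermal + elastic change equal): (α₁ − α₂)ΔT = P·[1/(A₁E₁) + 1/(A₂E₂)].
|α₁ − α₂|·ΔT = 5.7×10⁻⁶ × 181 = 0.001032.
1/(A₁E₁) + 1/(A₂E₂) = 1/(400×103×10³) + 1/(2075×112×10³) = 2.857×10⁻⁸ N⁻¹.
So P = 0.001032 / 2.857×10⁻⁸ = 36.11 kN.
σ_{cast iron} = P/A₁ = 36110/400 = 90.26 MPa, compressive.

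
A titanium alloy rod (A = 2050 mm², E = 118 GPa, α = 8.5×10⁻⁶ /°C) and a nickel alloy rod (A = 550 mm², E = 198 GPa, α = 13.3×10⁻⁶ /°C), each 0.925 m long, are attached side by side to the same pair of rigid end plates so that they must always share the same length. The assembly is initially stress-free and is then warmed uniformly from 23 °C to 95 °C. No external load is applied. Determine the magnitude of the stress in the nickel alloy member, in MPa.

σ ≈ 47.2 MPa (compressive)

The nickel alloy has the larger α, so on heating it would change length more than the titanium alloy if both were free. The rigid plates force a common final length, so the nickel alloy is put into compression and the titanium alloy into tension, with equal and opposite forces P (no external load).
Setting the final lengths equal and cancelling L: (α₁ − α₂)ΔT = P/(A₁E₁) + P/(A₂E₂).
|α₁ − α₂|·ΔT = 4.8×10⁻⁶ × 72 = 0.0003456.
1/(A₁E₁) + 1/(A₂E₂) = 1/(2050×118×10³) + 1/(550×198×10³) = 1.332×10⁻⁸ N⁻¹.
P = 0.0003456 / 1.332×10⁻⁸ = 25950 N = 25.95 kN.
σ_{nickel alloy} = P/A₂ = 25950/550 = 47.19 MPa, compressive.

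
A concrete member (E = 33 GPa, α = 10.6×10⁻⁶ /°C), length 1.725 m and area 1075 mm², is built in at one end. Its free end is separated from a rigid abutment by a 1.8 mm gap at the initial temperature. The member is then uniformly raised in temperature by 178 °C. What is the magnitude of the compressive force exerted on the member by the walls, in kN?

Free thermal elongation = αΔT L = 10.6×10⁻⁶ × 178 × 1725 = 3.255 mm.
The gap closes (δ_free > 1.8 mm) and the wall then resists a further 3.255 − 1.8 = 1.455 mm of expansion.
So σ = E(δ_free − g)/L = 33×10³ × 1.455/1725 = 27.83 MPa.
P = σA = 27.83 × 1075 = 29.92 kN.

P ≈ 29.9 kN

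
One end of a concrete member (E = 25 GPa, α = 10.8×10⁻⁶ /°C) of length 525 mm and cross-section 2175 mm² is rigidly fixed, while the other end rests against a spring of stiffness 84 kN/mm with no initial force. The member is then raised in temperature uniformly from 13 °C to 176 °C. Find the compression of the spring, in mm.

δ ≈ 0.51 mm

If the spring were absent the member would lengthen by αΔT L = 10.8×10⁻⁶ × 163 × 525 = 0.9242 mm.
Let P be the compressive force at the spring. The member shortens elastically by PL/(AE) and the spring compresses by P/k; together these equal δ_free.
So P = δ_free / [L/(AE) + 1/k] = 0.9242 / [ 525/(2175×25×10³) + 1/(84×10³) ].
P = 0.9242 / 2.156×10⁻⁵ = 42870 N.
Spring compression = P/k = 42870/(84×10³) = 0.5103 mm.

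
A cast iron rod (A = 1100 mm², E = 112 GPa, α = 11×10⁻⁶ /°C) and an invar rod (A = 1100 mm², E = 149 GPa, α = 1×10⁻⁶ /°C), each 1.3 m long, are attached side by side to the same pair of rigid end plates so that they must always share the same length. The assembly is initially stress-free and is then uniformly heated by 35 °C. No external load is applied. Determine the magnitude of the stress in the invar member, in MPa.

σ ≈ 22.4 MPa (tensile)

Equilibrium of a rigid end plate with no external load gives equal and opposite internal forces ±P in the two members. Since α_{cast iron} > α_{invar}, heating drives the cast iron into compression and the invar into tension.
Setting the final lengths equal and cancelling L: (α₁ − α₂)ΔT = P/(A₁E₁) + P/(A₂E₂).
|α₁ − α₂|·ΔT = 10×10⁻⁶ × 35 = 0.00035.
1/(A₁E₁) + 1/(A₂E₂) = 1/(1100×112×10³) + 1/(1100×149×10³) = 1.422×10⁻⁸ N⁻¹.
P = 0.00035 / 1.422×10⁻⁸ = 24620 N = 24.62 kN.
σ_{invar} = P/A₂ = 24620/1100 = 22.38 MPa, tensile.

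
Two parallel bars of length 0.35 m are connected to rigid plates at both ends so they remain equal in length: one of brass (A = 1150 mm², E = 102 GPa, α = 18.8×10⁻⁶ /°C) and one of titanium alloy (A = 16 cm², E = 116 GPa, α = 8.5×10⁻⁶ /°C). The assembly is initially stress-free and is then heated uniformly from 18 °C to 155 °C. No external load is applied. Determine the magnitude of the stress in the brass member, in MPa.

σ ≈ 88.2 MPa (compressive)

Both members must finish at the same length. With the larger α, the brass tends to over-expand; the plates restrain it, putting the brass in compression and the titanium alloy in tension. With no external load the two internal forces are equal and opposite, magnitude P.
Setting the final lengths equal and cancelling L: (α₁ − α₂)ΔT = P/(A₁E₁) + P/(A₂E₂).
|α₁ − α₂|·ΔT = 10.3×10⁻⁶ × 137 = 0.001411.
1/(A₁E₁) + 1/(A₂E₂) = 1/(1150×102×10³) + 1/(1600×116×10³) = 1.391×10⁻⁸ N⁻¹.
P = 0.001411 / 1.391×10⁻⁸ = 101400 N = 101.4 kN.
σ_{brass} = P/A₁ = 101400/1150 = 88.19 MPa, compressive.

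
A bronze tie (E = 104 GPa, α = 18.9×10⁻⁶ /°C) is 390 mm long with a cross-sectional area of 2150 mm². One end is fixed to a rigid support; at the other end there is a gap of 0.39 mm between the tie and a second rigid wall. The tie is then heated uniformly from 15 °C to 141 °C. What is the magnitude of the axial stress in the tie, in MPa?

σ ≈ 144 MPa (compressive)

Unrestrained expansion: δ_free = αΔT L = 18.9×10⁻⁶ × 126 × 390 = 0.9287 mm.
This exceeds the 0.39 mm gap, so the wall pushes back. The portion of expansion that must be recovered elastically is δ_free − gap = 0.9287 − 0.39 = 0.5387 mm.
Compatibility: PL/(AE) = 0.5387 mm, so σ = P/A = E × (0.5387/390) = 143.7 MPa.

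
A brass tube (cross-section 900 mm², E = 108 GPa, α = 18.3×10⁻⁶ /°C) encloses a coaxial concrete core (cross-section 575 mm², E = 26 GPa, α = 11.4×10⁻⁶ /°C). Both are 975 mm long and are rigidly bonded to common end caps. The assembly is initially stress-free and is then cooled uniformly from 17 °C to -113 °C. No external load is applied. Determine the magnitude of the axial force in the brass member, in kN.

P ≈ 11.6 kN (tensile in the brass)

The brass has the larger α, so on cooling it would change length more than the concrete if both were free. The rigid plates force a common final length, so the brass is put into tension and the concrete into compression, with equal and opposite forces P (no external load).
Equating the net (thermal + elastic) strains gives |α₁ − α₂|·ΔT = P·[1/(A₁E₁) + 1/(A₂E₂)].
|α₁ − α₂|·ΔT = 6.9×10⁻⁶ × 130 = 0.000897.
1/(A₁E₁) + 1/(A₂E₂) = 1/(900×108×10³) + 1/(575×26×10³) = 7.718×10⁻⁸ N⁻¹.
P = 0.000897 / 7.718×10⁻⁸ = 11620 N = 11.62 kN.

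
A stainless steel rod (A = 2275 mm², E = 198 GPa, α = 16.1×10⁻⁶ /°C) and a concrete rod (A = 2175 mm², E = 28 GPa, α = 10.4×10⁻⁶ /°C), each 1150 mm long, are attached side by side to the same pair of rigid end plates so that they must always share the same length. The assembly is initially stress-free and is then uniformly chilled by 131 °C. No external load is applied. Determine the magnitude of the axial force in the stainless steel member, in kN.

The stainless steel has the larger α, so on cooling it would change length more than the concrete if both were free. The rigid plates force a common final length, so the stainless steel is put into tension and the concrete into compression, with equal and opposite forces P (no external load).
Setting the final lengths equal and cancelling L: (α₁ − α₂)ΔT = P/(A₁E₁) + P/(A₂E₂).
|α₁ − α₂|·ΔT = 5.7×10⁻⁶ × 131 = 0.0007467.
1/(A₁E₁) + 1/(A₂E₂) = 1/(2275×198×10³) + 1/(2175×28×10³) = 1.864×10⁻⁸ N⁻¹.
P = 0.0007467 / 1.864×10⁻⁸ = 40060 N = 40.06 kN.

P ≈ 40.1 kN (tensile in the stainless steel)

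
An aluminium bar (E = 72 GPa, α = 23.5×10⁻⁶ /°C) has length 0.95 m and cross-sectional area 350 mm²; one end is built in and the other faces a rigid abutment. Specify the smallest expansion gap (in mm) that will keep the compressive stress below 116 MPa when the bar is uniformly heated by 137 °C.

g ≈ 1.53 mm

Free expansion if unrestrained: δ_free = αΔT L = 23.5×10⁻⁶ × 137 × 950 = 3.059 mm.
At the allowable stress the elastic shortening the wall may impose is σL/E = 116 × 950 / (72×10³) = 1.531 mm.
The gap must absorb the remainder: g_min = 3.059 − 1.531 = 1.528 mm.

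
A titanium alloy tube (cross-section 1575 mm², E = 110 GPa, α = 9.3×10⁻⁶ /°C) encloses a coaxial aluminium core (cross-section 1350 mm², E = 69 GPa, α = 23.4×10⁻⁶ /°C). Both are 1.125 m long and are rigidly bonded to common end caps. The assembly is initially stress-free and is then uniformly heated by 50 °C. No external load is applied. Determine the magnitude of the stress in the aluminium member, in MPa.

Equilibrium of a rigid end plate with no external load gives equal and opposite internal forces ±P in the two members. Since α_{aluminium} > α_{titanium alloy}, heating drives the aluminium into compression and the titanium alloy into tension.
Setting the final lengths equal and cancelling L: (α₁ − α₂)ΔT = P/(A₁E₁) + P/(A₂E₂).
|α₁ − α₂|·ΔT = 14.1×10⁻⁶ × 50 = 0.000705.
1/(A₁E₁) + 1/(A₂E₂) = 1/(1575×110×10³) + 1/(1350×69×10³) = 1.651×10⁻⁸ N⁻¹.
P = 0.000705 / 1.651×10⁻⁸ = 42710 N = 42.71 kN.
σ_{aluminium} = P/A₂ = 42710/1350 = 31.64 MPa, compressive.

σ ≈ 31.6 MPa (compressive)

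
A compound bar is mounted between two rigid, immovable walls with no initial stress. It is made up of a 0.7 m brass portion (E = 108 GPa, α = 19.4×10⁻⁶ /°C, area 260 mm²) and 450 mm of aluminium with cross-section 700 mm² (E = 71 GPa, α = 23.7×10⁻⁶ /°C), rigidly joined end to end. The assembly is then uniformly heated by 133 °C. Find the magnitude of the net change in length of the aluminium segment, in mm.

With the walls removed the bar would change length by δ_free = Σ αᵢΔT Lᵢ = 19.4×10⁻⁶×133×700 + 23.7×10⁻⁶×133×450 = 3.225 mm.
The rigid supports impose zero overall length change; the single axial force P common to all segments must satisfy P Σ Lᵢ/(AᵢEᵢ) = δ_free.
The series flexibility is Σ Lᵢ/(AᵢEᵢ) = 700/(260×108×10³) + 450/(700×71×10³) = 3.398×10⁻⁵ mm/N.
P = 3.225 / 3.398×10⁻⁵ = 94890 N = 94.89 kN, compressive.
For the aluminium segment, free thermal change = 23.7×10⁻⁶×133×450 = 1.418 mm and elastic change from P = 94890×450/(700×71×10³) = 0.8591 mm; these oppose, so the net change is 0.559 mm (segment lengthens).

|ΔL| ≈ 0.559 mm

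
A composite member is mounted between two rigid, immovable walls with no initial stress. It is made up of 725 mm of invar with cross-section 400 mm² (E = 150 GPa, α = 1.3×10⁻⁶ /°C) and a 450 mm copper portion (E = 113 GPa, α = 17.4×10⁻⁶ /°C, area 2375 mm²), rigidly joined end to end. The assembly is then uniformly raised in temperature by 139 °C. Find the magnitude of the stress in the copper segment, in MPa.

σ ≈ 37.3 MPa (compressive)

Free thermal expansion of the whole bar: Σ αᵢΔT Lᵢ = 1.3×10⁻⁶×139×725 + 17.4×10⁻⁶×139×450 = 1.219 mm.
Since the ends are fixed, an axial force P builds up, equal in every segment, with P · Σ Lᵢ/(AᵢEᵢ) = δ_free.
The series flexibility is Σ Lᵢ/(AᵢEᵢ) = 725/(400×150×10³) + 450/(2375×113×10³) = 1.376×10⁻⁵ mm/N.
Hence P = δ_free / Σ(L/AE) = 1.219/1.376×10⁻⁵ = 88.62 kN (compressive).
σ_{copper} = P / A = 88620 / 2375 = 37.31 MPa.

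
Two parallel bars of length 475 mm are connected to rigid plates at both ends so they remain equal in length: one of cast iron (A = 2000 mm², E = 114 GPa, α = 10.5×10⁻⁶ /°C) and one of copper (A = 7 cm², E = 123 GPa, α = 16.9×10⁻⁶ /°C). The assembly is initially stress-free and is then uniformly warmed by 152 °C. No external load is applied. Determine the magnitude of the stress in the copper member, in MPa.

Both members must finish at the same length. With the larger α, the copper tends to over-expand; the plates restrain it, putting the copper in compression and the cast iron in tension. With no external load the two internal forces are equal and opposite, magnitude P.
Setting the final lengths equal and cancelling L: (α₁ − α₂)ΔT = P/(A₁E₁) + P/(A₂E₂).
|α₁ − α₂|·ΔT = 6.4×10⁻⁶ × 152 = 0.0009728.
1/(A₁E₁) + 1/(A₂E₂) = 1/(2000×114×10³) + 1/(700×123×10³) = 1.6×10⁻⁸ N⁻¹.
So P = 0.0009728 / 1.6×10⁻⁸ = 60.8 kN.
σ_{copper} = P/A₂ = 60800/700 = 86.86 MPa, compressive.

σ ≈ 86.9 MPa (compressive)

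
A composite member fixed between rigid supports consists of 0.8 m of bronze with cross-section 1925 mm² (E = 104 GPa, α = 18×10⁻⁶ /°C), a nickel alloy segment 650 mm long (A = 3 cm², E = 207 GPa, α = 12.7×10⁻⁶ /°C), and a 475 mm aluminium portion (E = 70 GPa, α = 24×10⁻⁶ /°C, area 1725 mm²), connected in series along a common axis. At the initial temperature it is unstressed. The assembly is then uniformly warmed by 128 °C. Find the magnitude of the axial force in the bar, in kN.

If the supports were absent, the total length change would be Σ αᵢΔT Lᵢ = 18×10⁻⁶×128×800 + 12.7×10⁻⁶×128×650 + 24×10⁻⁶×128×475 = 4.359 mm.
Since the ends are fixed, an axial force P builds up, equal in every segment, with P · Σ Lᵢ/(AᵢEᵢ) = δ_free.
Σ Lᵢ/(AᵢEᵢ) = 800/(1925×104×10³) + 650/(300×207×10³) + 475/(1725×70×10³) = 1.84×10⁻⁵ mm/N.
Hence P = δ_free / Σ(L/AE) = 4.359/1.84×10⁻⁵ = 236.9 kN (compressive).

P ≈ 237 kN (compressive)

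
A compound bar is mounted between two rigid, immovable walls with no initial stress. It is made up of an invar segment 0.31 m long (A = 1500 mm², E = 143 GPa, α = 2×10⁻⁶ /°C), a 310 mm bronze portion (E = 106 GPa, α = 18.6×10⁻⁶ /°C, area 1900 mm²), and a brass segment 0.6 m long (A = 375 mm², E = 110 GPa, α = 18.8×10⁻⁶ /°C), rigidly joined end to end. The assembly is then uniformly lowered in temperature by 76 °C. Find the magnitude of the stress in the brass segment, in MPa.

With the walls removed the bar would change length by δ_free = Σ αᵢΔT Lᵢ = 2×10⁻⁶×76×310 + 18.6×10⁻⁶×76×310 + 18.8×10⁻⁶×76×600 = 1.343 mm.
The walls prevent any net length change, so an axial force P (same in every segment) develops. Compatibility: P · Σ Lᵢ/(AᵢEᵢ) = δ_free.
Σ Lᵢ/(AᵢEᵢ) = 310/(1500×143×10³) + 310/(1900×106×10³) + 600/(375×110×10³) = 1.753×10⁻⁵ mm/N.
So P = 1.343 / 1.753×10⁻⁵ = 76.59 kN, tensile.
σ_{brass} = P / A = 76590 / 375 = 204.2 MPa.

σ ≈ 204 MPa (tensile)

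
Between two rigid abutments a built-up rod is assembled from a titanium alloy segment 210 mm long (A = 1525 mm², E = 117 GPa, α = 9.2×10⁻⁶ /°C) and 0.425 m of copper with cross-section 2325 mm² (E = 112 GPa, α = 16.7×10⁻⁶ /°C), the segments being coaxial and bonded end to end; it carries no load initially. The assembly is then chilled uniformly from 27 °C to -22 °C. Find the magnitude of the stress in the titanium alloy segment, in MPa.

σ ≈ 103 MPa (tensile)

Free thermal contraction of the whole bar: Σ αᵢΔT Lᵢ = 9.2×10⁻⁶×49×210 + 16.7×10⁻⁶×49×425 = 0.4424 mm.
The rigid supports impose zero overall length change; the single axial force P common to all segments must satisfy P Σ Lᵢ/(AᵢEᵢ) = δ_free.
Σ Lᵢ/(AᵢEᵢ) = 210/(1525×117×10³) + 425/(2325×112×10³) = 2.809×10⁻⁶ mm/N.
So P = 0.4424 / 2.809×10⁻⁶ = 157.5 kN, tensile.
σ_{titanium alloy} = P / A = 157500 / 1525 = 103.3 MPa.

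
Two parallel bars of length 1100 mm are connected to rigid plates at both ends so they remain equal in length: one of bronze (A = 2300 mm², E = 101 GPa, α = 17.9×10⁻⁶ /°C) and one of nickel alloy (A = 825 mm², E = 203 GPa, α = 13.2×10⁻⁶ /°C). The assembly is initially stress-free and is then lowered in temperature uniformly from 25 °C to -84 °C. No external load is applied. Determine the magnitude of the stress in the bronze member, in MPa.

σ ≈ 21.7 MPa (tensile)

The bronze has the larger α, so on cooling it would change length more than the nickel alloy if both were free. The rigid plates force a common final length, so the bronze is put into tension and the nickel alloy into compression, with equal and opposite forces P (no external load).
Equating the net (thermal + elastic) strains gives |α₁ − α₂|·ΔT = P·[1/(A₁E₁) + 1/(A₂E₂)].
|α₁ − α₂|·ΔT = 4.7×10⁻⁶ × 109 = 0.0005123.
1/(A₁E₁) + 1/(A₂E₂) = 1/(2300×101×10³) + 1/(825×203×10³) = 1.028×10⁻⁸ N⁻¹.
So P = 0.0005123 / 1.028×10⁻⁸ = 49.85 kN.
σ_{bronze} = P/A₁ = 49850/2300 = 21.68 MPa, tensile.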